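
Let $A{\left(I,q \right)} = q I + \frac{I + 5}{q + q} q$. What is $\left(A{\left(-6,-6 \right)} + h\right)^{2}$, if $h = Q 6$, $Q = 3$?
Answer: $\frac{11449}{4} \approx 2862.3$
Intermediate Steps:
$A{\left(I,q \right)} = \frac{5}{2} + \frac{I}{2} + I q$ ($A{\left(I,q \right)} = I q + \frac{5 + I}{2 q} q = I q + \left(\frac{5}{2} + \frac{I}{2}\right) = \frac{5}{2} + \frac{I}{2} + I q$)
$h = 18$ ($h = 3 \cdot 6 = 18$)
$\left(A{\left(-6,-6 \right)} + h\right)^{2} = \left(\left(\frac{5}{2} + \frac{1}{2} \left(-6\right) - -36\right) + 18\right)^{2} = \left(\left(\frac{5}{2} - 3 + 36\right) + 18\right)^{2} = \left(\frac{71}{2} + 18\right)^{2} = \left(\frac{107}{2}\right)^{2} = \frac{11449}{4}$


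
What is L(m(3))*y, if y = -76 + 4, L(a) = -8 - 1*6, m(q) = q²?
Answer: 1008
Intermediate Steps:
L(a) = -14 (L(a) = -8 - 6 = -14)
y = -72
L(m(3))*y = -14*(-72) = 1008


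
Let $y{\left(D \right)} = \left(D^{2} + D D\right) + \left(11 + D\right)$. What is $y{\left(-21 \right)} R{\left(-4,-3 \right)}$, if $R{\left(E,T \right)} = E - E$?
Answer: $0$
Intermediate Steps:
$R{\left(E,T \right)} = 0$
$y{\left(D \right)} = 11 + D + 2 D^{2}$ ($y{\left(D \right)} = \left(D^{2} + D^{2}\right) + \left(11 + D\right) = 2 D^{2} + \left(11 + D\right) = 11 + D + 2 D^{2}$)
$y{\left(-21 \right)} R{\left(-4,-3 \right)} = \left(11 - 21 + 2 \left(-21\right)^{2}\right) 0 = \left(11 - 21 + 2 \cdot 441\right) 0 = \left(11 - 21 + 882\right) 0 = 872 \cdot 0 = 0$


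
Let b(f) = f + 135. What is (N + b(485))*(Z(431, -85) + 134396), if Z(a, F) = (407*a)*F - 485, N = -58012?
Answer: 848054839328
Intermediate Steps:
Z(a, F) = -485 + 407*F*a (Z(a, F) = 407*F*a - 485 = -485 + 407*F*a)
b(f) = 135 + f
(N + b(485))*(Z(431, -85) + 134396) = (-58012 + (135 + 485))*((-485 + 407*(-85)*431) + 134396) = (-58012 + 620)*((-485 - 14910445) + 134396) = -57392*(-14910930 + 134396) = -57392*(-14776534) = 848054839328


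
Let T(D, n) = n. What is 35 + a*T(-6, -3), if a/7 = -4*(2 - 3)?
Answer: -49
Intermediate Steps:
a = 28 (a = 7*(-4*(2 - 3)) = 7*(-4*(-1)) = 7*4 = 28)
35 + a*T(-6, -3) = 35 + 28*(-3) = 35 - 84 = -49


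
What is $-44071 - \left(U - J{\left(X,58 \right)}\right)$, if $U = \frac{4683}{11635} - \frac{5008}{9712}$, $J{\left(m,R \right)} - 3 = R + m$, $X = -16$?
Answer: $- \frac{310930404396}{7062445} \approx -44026.0$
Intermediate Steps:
$J{\left(m,R \right)} = 3 + R + m$ ($J{\left(m,R \right)} = 3 + \left(R + m\right) = 3 + R + m$)
$U = - \frac{799174}{7062445}$ ($U = 4683 \cdot \frac{1}{11635} - \frac{313}{607} = \frac{4683}{11635} - \frac{313}{607} = - \frac{799174}{7062445} \approx -0.11316$)
$-44071 - \left(U - J{\left(X,58 \right)}\right) = -44071 - \left(- \frac{799174}{7062445} - \left(3 + 58 - 16\right)\right) = -44071 - \left(- \frac{799174}{7062445} - 45\right) = -44071 - - \frac{318609199}{7062445} = -44071 + \frac{318609199}{7062445} = - \frac{310930404396}{7062445}$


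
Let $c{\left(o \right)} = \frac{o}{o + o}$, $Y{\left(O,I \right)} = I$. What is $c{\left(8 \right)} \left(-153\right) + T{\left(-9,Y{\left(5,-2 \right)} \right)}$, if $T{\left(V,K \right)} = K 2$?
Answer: $- \frac{161}{2} \approx -80.5$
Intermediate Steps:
$T{\left(V,K \right)} = 2 K$
$c{\left(o \right)} = \frac{1}{2}$ ($c{\left(o \right)} = \frac{o}{2 o} = \frac{1}{2 o} o = \frac{1}{2}$)
$c{\left(8 \right)} \left(-153\right) + T{\left(-9,Y{\left(5,-2 \right)} \right)} = \frac{1}{2} \left(-153\right) + 2 \left(-2\right) = - \frac{153}{2} - 4 = - \frac{161}{2}$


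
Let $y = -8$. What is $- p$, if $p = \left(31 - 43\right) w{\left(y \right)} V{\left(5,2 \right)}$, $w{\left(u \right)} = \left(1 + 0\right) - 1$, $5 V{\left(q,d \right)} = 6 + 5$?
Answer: $0$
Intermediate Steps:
$V{\left(q,d \right)} = \frac{11}{5}$ ($V{\left(q,d \right)} = \frac{6 + 5}{5} = \frac{1}{5} \cdot 11 = \frac{11}{5}$)
$w{\left(u \right)} = 0$ ($w{\left(u \right)} = 1 - 1 = 0$)
$p = 0$ ($p = \left(31 - 43\right) 0 \cdot \frac{11}{5} = \left(-12\right) 0 \cdot \frac{11}{5} = 0 \cdot \frac{11}{5} = 0$)
$- p = \left(-1\right) 0 = 0$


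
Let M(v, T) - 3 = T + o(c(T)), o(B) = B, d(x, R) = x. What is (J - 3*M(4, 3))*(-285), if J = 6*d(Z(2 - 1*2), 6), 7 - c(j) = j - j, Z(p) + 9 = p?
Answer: 26505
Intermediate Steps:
Z(p) = -9 + p
c(j) = 7 (c(j) = 7 - (j - j) = 7 - 1*0 = 7 + 0 = 7)
M(v, T) = 10 + T (M(v, T) = 3 + (T + 7) = 3 + (7 + T) = 10 + T)
J = -54 (J = 6*(-9 + (2 - 1*2)) = 6*(-9 + (2 - 2)) = 6*(-9 + 0) = 6*(-9) = -54)
(J - 3*M(4, 3))*(-285) = (-54 - 3*(10 + 3))*(-285) = (-54 - 3*13)*(-285) = (-54 - 39)*(-285) = -93*(-285) = 26505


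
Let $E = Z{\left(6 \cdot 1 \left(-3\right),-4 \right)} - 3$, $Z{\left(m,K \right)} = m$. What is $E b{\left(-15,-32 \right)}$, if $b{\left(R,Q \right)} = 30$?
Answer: $-630$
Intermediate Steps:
$E = -21$ ($E = 6 \cdot 1 \left(-3\right) - 3 = 6 \left(-3\right) - 3 = -18 - 3 = -21$)
$E b{\left(-15,-32 \right)} = \left(-21\right) 30 = -630$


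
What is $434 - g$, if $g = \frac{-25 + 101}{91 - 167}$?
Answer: $435$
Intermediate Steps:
$g = -1$ ($g = \frac{76}{-76} = 76 \left(- \frac{1}{76}\right) = -1$)
$434 - g = 434 - -1 = 434 + 1 = 435$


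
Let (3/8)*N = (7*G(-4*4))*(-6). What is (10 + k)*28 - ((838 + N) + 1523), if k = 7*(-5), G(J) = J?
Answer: -4853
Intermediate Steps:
N = 1792 (N = 8*((7*(-4*4))*(-6))/3 = 8*((7*(-16))*(-6))/3 = 8*(-112*(-6))/3 = (8/3)*672 = 1792)
k = -35
(10 + k)*28 - ((838 + N) + 1523) = (10 - 35)*28 - ((838 + 1792) + 1523) = -25*28 - (2630 + 1523) = -700 - 1*4153 = -700 - 4153 = -4853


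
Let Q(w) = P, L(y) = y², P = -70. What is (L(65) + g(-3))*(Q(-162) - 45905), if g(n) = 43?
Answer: -196221300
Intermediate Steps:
Q(w) = -70
(L(65) + g(-3))*(Q(-162) - 45905) = (65² + 43)*(-70 - 45905) = (4225 + 43)*(-45975) = 4268*(-45975) = -196221300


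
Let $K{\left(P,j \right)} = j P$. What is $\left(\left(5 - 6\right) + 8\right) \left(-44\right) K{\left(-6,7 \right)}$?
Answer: $12936$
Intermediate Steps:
$K{\left(P,j \right)} = P j$
$\left(\left(5 - 6\right) + 8\right) \left(-44\right) K{\left(-6,7 \right)} = \left(\left(5 - 6\right) + 8\right) \left(-44\right) \left(\left(-6\right) 7\right) = \left(-1 + 8\right) \left(-44\right) \left(-42\right) = 7 \left(-44\right) \left(-42\right) = \left(-308\right) \left(-42\right) = 12936$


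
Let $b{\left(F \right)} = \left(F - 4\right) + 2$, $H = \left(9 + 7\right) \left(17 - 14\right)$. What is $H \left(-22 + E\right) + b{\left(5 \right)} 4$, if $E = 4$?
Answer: $-852$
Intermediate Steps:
$H = 48$ ($H = 16 \cdot 3 = 48$)
$b{\left(F \right)} = -2 + F$ ($b{\left(F \right)} = \left(-4 + F\right) + 2 = -2 + F$)
$H \left(-22 + E\right) + b{\left(5 \right)} 4 = 48 \left(-22 + 4\right) + \left(-2 + 5\right) 4 = 48 \left(-18\right) + 3 \cdot 4 = -864 + 12 = -852$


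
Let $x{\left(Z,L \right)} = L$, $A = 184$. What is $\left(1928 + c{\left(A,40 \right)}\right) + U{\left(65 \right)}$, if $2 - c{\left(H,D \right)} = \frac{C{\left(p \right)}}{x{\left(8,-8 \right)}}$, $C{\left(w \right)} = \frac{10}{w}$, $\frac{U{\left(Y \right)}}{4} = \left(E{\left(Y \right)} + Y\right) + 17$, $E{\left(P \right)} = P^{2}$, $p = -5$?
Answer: $\frac{76631}{4} \approx 19158.0$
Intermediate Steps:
$U{\left(Y \right)} = 68 + 4 Y + 4 Y^{2}$ ($U{\left(Y \right)} = 4 \left(\left(Y^{2} + Y\right) + 17\right) = 4 \left(\left(Y + Y^{2}\right) + 17\right) = 4 \left(17 + Y + Y^{2}\right) = 68 + 4 Y + 4 Y^{2}$)
$c{\left(H,D \right)} = \frac{7}{4}$ ($c{\left(H,D \right)} = 2 - \frac{10 \frac{1}{-5}}{-8} = 2 - 10 \left(- \frac{1}{5}\right) \left(- \frac{1}{8}\right) = 2 - \left(-2\right) \left(- \frac{1}{8}\right) = 2 - \frac{1}{4} = \frac{7}{4}$)
$\left(1928 + c{\left(A,40 \right)}\right) + U{\left(65 \right)} = \left(1928 + \frac{7}{4}\right) + \left(68 + 4 \cdot 65 + 4 \cdot 65^{2}\right) = \frac{7719}{4} + \left(68 + 260 + 4 \cdot 4225\right) = \frac{7719}{4} + \left(68 + 260 + 16900\right) = \frac{7719}{4} + 17228 = \frac{76631}{4}$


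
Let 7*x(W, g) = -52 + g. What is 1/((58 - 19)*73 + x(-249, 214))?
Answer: 7/20091 ≈ 0.00034841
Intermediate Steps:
x(W, g) = -52/7 + g/7 (x(W, g) = (-52 + g)/7 = -52/7 + g/7)
1/((58 - 19)*73 + x(-249, 214)) = 1/((58 - 19)*73 + (-52/7 + (⅐)*214)) = 1/(39*73 + (-52/7 + 214/7)) = 1/(2847 + 162/7) = 1/(20091/7) = 7/20091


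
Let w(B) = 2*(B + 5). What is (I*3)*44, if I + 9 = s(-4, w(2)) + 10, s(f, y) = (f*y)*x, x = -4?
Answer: 29700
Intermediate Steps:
w(B) = 10 + 2*B (w(B) = 2*(5 + B) = 10 + 2*B)
s(f, y) = -4*f*y (s(f, y) = (f*y)*(-4) = -4*f*y)
I = 225 (I = -9 + (-4*(-4)*(10 + 2*2) + 10) = -9 + (-4*(-4)*(10 + 4) + 10) = -9 + (-4*(-4)*14 + 10) = -9 + (224 + 10) = -9 + 234 = 225)
(I*3)*44 = (225*3)*44 = 675*44 = 29700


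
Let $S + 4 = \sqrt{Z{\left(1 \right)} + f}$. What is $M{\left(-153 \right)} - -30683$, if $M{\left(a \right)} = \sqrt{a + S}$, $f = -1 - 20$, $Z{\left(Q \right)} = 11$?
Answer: $30683 + \sqrt{-157 + i \sqrt{10}} \approx 30683.0 + 12.531 i$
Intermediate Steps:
$f = -21$ ($f = -1 - 20 = -21$)
$S = -4 + i \sqrt{10}$ ($S = -4 + \sqrt{11 - 21} = -4 + \sqrt{-10} = -4 + i \sqrt{10} \approx -4.0 + 3.1623 i$)
$M{\left(a \right)} = \sqrt{-4 + a + i \sqrt{10}}$ ($M{\left(a \right)} = \sqrt{a - \left(4 - i \sqrt{10}\right)} = \sqrt{-4 + a + i \sqrt{10}}$)
$M{\left(-153 \right)} - -30683 = \sqrt{-4 - 153 + i \sqrt{10}} - -30683 = \sqrt{-157 + i \sqrt{10}} + 30683 = 30683 + \sqrt{-157 + i \sqrt{10}}$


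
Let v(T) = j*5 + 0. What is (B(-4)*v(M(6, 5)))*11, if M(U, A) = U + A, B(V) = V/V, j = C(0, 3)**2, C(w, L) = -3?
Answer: 495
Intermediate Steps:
j = 9 (j = (-3)**2 = 9)
B(V) = 1
M(U, A) = A + U
v(T) = 45 (v(T) = 9*5 + 0 = 45 + 0 = 45)
(B(-4)*v(M(6, 5)))*11 = (1*45)*11 = 45*11 = 495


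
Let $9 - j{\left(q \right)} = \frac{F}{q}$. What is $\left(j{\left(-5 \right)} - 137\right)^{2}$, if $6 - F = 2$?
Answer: $\frac{404496}{25} \approx 16180.0$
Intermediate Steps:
$F = 4$ ($F = 6 - 2 = 4$)
$j{\left(q \right)} = 9 - \frac{4}{q}$
$\left(j{\left(-5 \right)} - 137\right)^{2} = \left(\left(9 - \frac{4}{-5}\right) - 137\right)^{2} = \left(\left(9 - - \frac{4}{5}\right) - 137\right)^{2} = \left(\left(9 + \frac{4}{5}\right) - 137\right)^{2} = \left(\frac{49}{5} - 137\right)^{2} = \left(- \frac{636}{5}\right)^{2} = \frac{404496}{25}$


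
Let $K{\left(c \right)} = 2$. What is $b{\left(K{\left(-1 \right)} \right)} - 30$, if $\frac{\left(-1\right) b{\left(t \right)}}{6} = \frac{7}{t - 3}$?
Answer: $12$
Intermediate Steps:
$b{\left(t \right)} = - \frac{42}{-3 + t}$ ($b{\left(t \right)} = - 6 \frac{7}{t - 3} = - 6 \frac{7}{-3 + t} = - \frac{42}{-3 + t}$)
$b{\left(K{\left(-1 \right)} \right)} - 30 = - \frac{42}{-3 + 2} - 30 = - \frac{42}{-1} - 30 = \left(-42\right) \left(-1\right) - 30 = 42 - 30 = 12$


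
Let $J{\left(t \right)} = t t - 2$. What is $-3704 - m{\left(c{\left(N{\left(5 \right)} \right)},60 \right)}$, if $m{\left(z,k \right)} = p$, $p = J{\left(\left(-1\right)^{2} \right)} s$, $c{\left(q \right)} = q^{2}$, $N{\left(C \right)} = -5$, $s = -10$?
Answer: $-3714$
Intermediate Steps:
$J{\left(t \right)} = -2 + t^{2}$ ($J{\left(t \right)} = t^{2} - 2 = -2 + t^{2}$)
$p = 10$ ($p = \left(-2 + \left(\left(-1\right)^{2}\right)^{2}\right) \left(-10\right) = \left(-2 + 1^{2}\right) \left(-10\right) = \left(-2 + 1\right) \left(-10\right) = \left(-1\right) \left(-10\right) = 10$)
$m{\left(z,k \right)} = 10$
$-3704 - m{\left(c{\left(N{\left(5 \right)} \right)},60 \right)} = -3704 - 10 = -3714$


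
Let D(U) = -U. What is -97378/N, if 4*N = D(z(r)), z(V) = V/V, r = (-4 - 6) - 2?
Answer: 389512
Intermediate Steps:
r = -12 (r = -10 - 2 = -12)
z(V) = 1
N = -1/4 (N = (-1*1)/4 = (1/4)*(-1) = -1/4 ≈ -0.25000)
-97378/N = -97378/(-1/4) = -97378*(-4) = 389512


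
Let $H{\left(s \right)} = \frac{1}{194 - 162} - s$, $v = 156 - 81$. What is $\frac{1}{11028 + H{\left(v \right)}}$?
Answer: $\frac{32}{350497} \approx 9.1299 \cdot 10^{-5}$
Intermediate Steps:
$v = 75$
$H{\left(s \right)} = \frac{1}{32} - s$
$\frac{1}{11028 + H{\left(v \right)}} = \frac{1}{11028 + \left(\frac{1}{32} - 75\right)} = \frac{1}{11028 - \frac{2399}{32}} = \frac{1}{\frac{350497}{32}} = \frac{32}{350497}$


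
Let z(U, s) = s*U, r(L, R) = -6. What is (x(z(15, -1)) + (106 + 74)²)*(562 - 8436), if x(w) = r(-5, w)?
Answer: -255070356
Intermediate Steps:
z(U, s) = U*s
x(w) = -6
(x(z(15, -1)) + (106 + 74)²)*(562 - 8436) = (-6 + (106 + 74)²)*(562 - 8436) = (-6 + 180²)*(-7874) = (-6 + 32400)*(-7874) = 32394*(-7874) = -255070356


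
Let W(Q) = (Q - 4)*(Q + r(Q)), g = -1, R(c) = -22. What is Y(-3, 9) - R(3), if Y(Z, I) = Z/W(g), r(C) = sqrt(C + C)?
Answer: 109/5 - I*sqrt(2)/5 ≈ 21.8 - 0.28284*I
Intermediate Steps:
r(C) = sqrt(2)*sqrt(C) (r(C) = sqrt(2*C) = sqrt(2)*sqrt(C))
W(Q) = (-4 + Q)*(Q + sqrt(2)*sqrt(Q)) (W(Q) = (Q - 4)*(Q + sqrt(2)*sqrt(Q)) = (-4 + Q)*(Q + sqrt(2)*sqrt(Q)))
Y(Z, I) = Z/(5 - 5*I*sqrt(2)) (Y(Z, I) = Z/((-1)**2 - 4*(-1) + sqrt(2)*(-1)**(3/2) - 4*sqrt(2)*sqrt(-1)) = Z/(1 + 4 + sqrt(2)*(-I) - 4*sqrt(2)*I) = Z/(1 + 4 - I*sqrt(2) - 4*I*sqrt(2)) = Z/(5 - 5*I*sqrt(2)))
Y(-3, 9) - R(3) = ((1/15)*(-3) + (1/15)*I*(-3)*sqrt(2)) - 1*(-22) = (-1/5 - I*sqrt(2)/5) + 22 = 109/5 - I*sqrt(2)/5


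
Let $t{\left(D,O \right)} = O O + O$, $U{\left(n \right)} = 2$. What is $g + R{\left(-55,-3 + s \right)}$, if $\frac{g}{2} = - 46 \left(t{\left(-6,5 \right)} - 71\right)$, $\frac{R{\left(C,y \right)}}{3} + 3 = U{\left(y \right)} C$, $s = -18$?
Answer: $3433$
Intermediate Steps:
$t{\left(D,O \right)} = O + O^{2}$ ($t{\left(D,O \right)} = O^{2} + O = O + O^{2}$)
$R{\left(C,y \right)} = -9 + 6 C$ ($R{\left(C,y \right)} = -9 + 3 \cdot 2 C = -9 + 6 C$)
$g = 3772$ ($g = 2 \left(- 46 \left(5 \left(1 + 5\right) - 71\right)\right) = 2 \left(- 46 \left(5 \cdot 6 - 71\right)\right) = 2 \left(- 46 \left(30 - 71\right)\right) = 2 \left(\left(-46\right) \left(-41\right)\right) = 2 \cdot 1886 = 3772$)
$g + R{\left(-55,-3 + s \right)} = 3772 + \left(-9 + 6 \left(-55\right)\right) = 3772 - 339 = 3433$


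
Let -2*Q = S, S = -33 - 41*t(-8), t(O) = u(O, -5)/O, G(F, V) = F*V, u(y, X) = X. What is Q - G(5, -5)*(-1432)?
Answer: -572331/16 ≈ -35771.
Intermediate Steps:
t(O) = -5/O
S = -469/8 (S = -33 - (-205)/(-8) = -33 - (-205)*(-1)/8 = -33 - 41*5/8 = -33 - 205/8 = -469/8 ≈ -58.625)
Q = 469/16 (Q = -½*(-469/8) = 469/16 ≈ 29.313)
Q - G(5, -5)*(-1432) = 469/16 - 5*(-5)*(-1432) = 469/16 - (-25)*(-1432) = 469/16 - 1*35800 = 469/16 - 35800 = -572331/16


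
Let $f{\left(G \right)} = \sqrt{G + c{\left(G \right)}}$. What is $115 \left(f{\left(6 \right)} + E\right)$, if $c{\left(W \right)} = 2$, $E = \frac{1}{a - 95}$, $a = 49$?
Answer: $- \frac{5}{2} + 230 \sqrt{2} \approx 322.77$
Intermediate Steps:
$E = - \frac{1}{46}$ ($E = \frac{1}{49 - 95} = \frac{1}{-46} = - \frac{1}{46} \approx -0.021739$)
$f{\left(G \right)} = \sqrt{2 + G}$ ($f{\left(G \right)} = \sqrt{G + 2} = \sqrt{2 + G}$)
$115 \left(f{\left(6 \right)} + E\right) = 115 \left(\sqrt{2 + 6} - \frac{1}{46}\right) = 115 \left(\sqrt{8} - \frac{1}{46}\right) = 115 \left(2 \sqrt{2} - \frac{1}{46}\right) = 115 \left(- \frac{1}{46} + 2 \sqrt{2}\right) = - \frac{5}{2} + 230 \sqrt{2}$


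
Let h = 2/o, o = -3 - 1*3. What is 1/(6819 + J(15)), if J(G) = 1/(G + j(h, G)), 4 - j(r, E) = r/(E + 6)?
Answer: 1198/8169225 ≈ 0.00014665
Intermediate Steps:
o = -6 (o = -3 - 3 = -6)
h = -1/3 (h = 2/(-6) = 2*(-1/6) = -1/3 ≈ -0.33333)
j(r, E) = 4 - r/(6 + E) (j(r, E) = 4 - r/(E + 6) = 4 - r/(6 + E))
J(G) = 1/(G + (73/3 + 4*G)/(6 + G)) (J(G) = 1/(G + (24 - 1*(-1/3) + 4*G)/(6 + G)) = 1/(G + (24 + 1/3 + 4*G)/(6 + G)) = 1/(G + (73/3 + 4*G)/(6 + G)))
1/(6819 + J(15)) = 1/(6819 + 3*(6 + 15)/(73 + 3*15**2 + 30*15)) = 1/(6819 + 3*21/(73 + 3*225 + 450)) = 1/(6819 + 3*21/(73 + 675 + 450)) = 1/(6819 + 3*21/1198) = 1/(6819 + 3*(1/1198)*21) = 1/(6819 + 63/1198) = 1/(8169225/1198) = 1198/8169225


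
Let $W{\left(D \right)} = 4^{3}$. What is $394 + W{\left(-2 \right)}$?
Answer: $458$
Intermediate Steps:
$W{\left(D \right)} = 64$
$394 + W{\left(-2 \right)} = 394 + 64 = 458$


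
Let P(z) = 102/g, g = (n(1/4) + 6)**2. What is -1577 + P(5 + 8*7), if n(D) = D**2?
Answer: -14811881/9409 ≈ -1574.2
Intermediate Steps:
g = 9409/256 (g = ((1/4)**2 + 6)**2 = (1/16 + 6)**2 = (97/16)**2 = 9409/256 ≈ 36.754)
P(z) = 26112/9409 (P(z) = 102/(9409/256) = 102*(256/9409) = 26112/9409)
-1577 + P(5 + 8*7) = -1577 + 26112/9409 = -14811881/9409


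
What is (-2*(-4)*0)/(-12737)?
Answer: 0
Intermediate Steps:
(-2*(-4)*0)/(-12737) = -8*0/12737 = -1/12737*0 = 0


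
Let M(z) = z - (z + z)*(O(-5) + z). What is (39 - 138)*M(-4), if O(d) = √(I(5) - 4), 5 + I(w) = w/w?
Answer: 3564 - 1584*I*√2 ≈ 3564.0 - 2240.1*I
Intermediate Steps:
I(w) = -4 (I(w) = -5 + w/w = -5 + 1 = -4)
O(d) = 2*I*√2 (O(d) = √(-4 - 4) = √(-8) = 2*I*√2)
M(z) = z - 2*z*(z + 2*I*√2) (M(z) = z - (z + z)*(2*I*√2 + z) = z - 2*z*(z + 2*I*√2))
(39 - 138)*M(-4) = (39 - 138)*(-4*(1 - 2*(-4) - 4*I*√2)) = -(-396)*(1 + 8 - 4*I*√2) = -(-396)*(9 - 4*I*√2) = -99*(-36 + 16*I*√2) = 3564 - 1584*I*√2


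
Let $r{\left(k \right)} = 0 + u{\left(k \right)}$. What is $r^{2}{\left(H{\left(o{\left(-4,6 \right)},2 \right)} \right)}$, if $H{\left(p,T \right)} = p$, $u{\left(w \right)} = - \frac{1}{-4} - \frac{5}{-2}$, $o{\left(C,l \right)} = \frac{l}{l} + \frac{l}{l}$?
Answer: $\frac{121}{16} \approx 7.5625$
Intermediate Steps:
$o{\left(C,l \right)} = 2$ ($o{\left(C,l \right)} = 1 + 1 = 2$)
$u{\left(w \right)} = \frac{11}{4}$ ($u{\left(w \right)} = \left(-1\right) \left(- \frac{1}{4}\right) - - \frac{5}{2} = \frac{1}{4} + \frac{5}{2} = \frac{11}{4}$)
$r{\left(k \right)} = \frac{11}{4}$ ($r{\left(k \right)} = 0 + \frac{11}{4} = \frac{11}{4}$)
$r^{2}{\left(H{\left(o{\left(-4,6 \right)},2 \right)} \right)} = \left(\frac{11}{4}\right)^{2} = \frac{121}{16}$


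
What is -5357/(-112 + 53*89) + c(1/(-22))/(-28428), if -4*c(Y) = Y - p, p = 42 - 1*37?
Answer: -4467308401/3840054240 ≈ -1.1633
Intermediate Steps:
p = 5 (p = 42 - 37 = 5)
c(Y) = 5/4 - Y/4 (c(Y) = -(Y - 1*5)/4 = -(Y - 5)/4 = -(-5 + Y)/4 = 5/4 - Y/4)
-5357/(-112 + 53*89) + c(1/(-22))/(-28428) = -5357/(-112 + 53*89) + (5/4 - ¼/(-22))/(-28428) = -5357/(-112 + 4717) + (5/4 - ¼*(-1/22))*(-1/28428) = -5357/4605 + (5/4 + 1/88)*(-1/28428) = -5357*1/4605 + (111/88)*(-1/28428) = -5357/4605 - 37/833888 = -4467308401/3840054240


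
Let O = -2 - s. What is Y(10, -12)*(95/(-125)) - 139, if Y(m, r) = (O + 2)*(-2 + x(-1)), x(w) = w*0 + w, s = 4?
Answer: -3703/25 ≈ -148.12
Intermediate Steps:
x(w) = w (x(w) = 0 + w = w)
O = -6 (O = -2 - 1*4 = -2 - 4 = -6)
Y(m, r) = 12 (Y(m, r) = (-6 + 2)*(-2 - 1) = -4*(-3) = 12)
Y(10, -12)*(95/(-125)) - 139 = 12*(95/(-125)) - 139 = 12*(95*(-1/125)) - 139 = 12*(-19/25) - 139 = -228/25 - 139 = -3703/25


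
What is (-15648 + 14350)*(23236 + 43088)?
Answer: -86088552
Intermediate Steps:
(-15648 + 14350)*(23236 + 43088) = -1298*66324 = -86088552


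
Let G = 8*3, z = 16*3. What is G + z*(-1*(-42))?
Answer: 2040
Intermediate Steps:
z = 48
G = 24
G + z*(-1*(-42)) = 24 + 48*(-1*(-42)) = 24 + 48*42 = 24 + 2016 = 2040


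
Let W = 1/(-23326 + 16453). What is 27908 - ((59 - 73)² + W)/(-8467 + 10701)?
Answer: 428505954949/15354282 ≈ 27908.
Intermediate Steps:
W = -1/6873 (W = 1/(-6873) = -1/6873 ≈ -0.00014550)
27908 - ((59 - 73)² + W)/(-8467 + 10701) = 27908 - ((59 - 73)² - 1/6873)/(-8467 + 10701) = 27908 - ((-14)² - 1/6873)/2234 = 27908 - (196 - 1/6873)/2234 = 27908 - 1347107/(6873*2234) = 27908 - 1*1347107/15354282 = 27908 - 1347107/15354282 = 428505954949/15354282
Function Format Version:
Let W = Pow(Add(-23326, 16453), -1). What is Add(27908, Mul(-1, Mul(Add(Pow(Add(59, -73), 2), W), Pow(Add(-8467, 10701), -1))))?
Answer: Rational(428505954949, 15354282) ≈ 27908.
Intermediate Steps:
W = Rational(-1, 6873) (W = Pow(-6873, -1) = Rational(-1, 6873) ≈ -0.00014550)
Add(27908, Mul(-1, Mul(Add(Pow(Add(59, -73), 2), W), Pow(Add(-8467, 10701), -1)))) = Add(27908, Mul(-1, Mul(Add(Pow(Add(59, -73), 2), Rational(-1, 6873)), Pow(Add(-8467, 10701), -1)))) = Add(27908, Mul(-1, Mul(Add(Pow(-14, 2), Rational(-1, 6873)), Pow(2234, -1)))) = Add(27908, Mul(-1, Mul(Add(196, Rational(-1, 6873)), Rational(1, 2234)))) = Add(27908, Mul(-1, Mul(Rational(1347107, 6873), Rational(1, 2234)))) = Add(27908, Mul(-1, Rational(1347107, 15354282))) = Add(27908, Rational(-1347107, 15354282)) = Rational(428505954949, 15354282)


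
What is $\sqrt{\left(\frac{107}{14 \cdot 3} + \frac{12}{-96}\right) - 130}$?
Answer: $\frac{i \sqrt{900186}}{84} \approx 11.295 i$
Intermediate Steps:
$\sqrt{\left(\frac{107}{14 \cdot 3} + \frac{12}{-96}\right) - 130} = \sqrt{\left(\frac{107}{42} + 12 \left(- \frac{1}{96}\right)\right) - 130} = \sqrt{\left(107 \cdot \frac{1}{42} - \frac{1}{8}\right) - 130} = \sqrt{\left(\frac{107}{42} - \frac{1}{8}\right) - 130} = \sqrt{\frac{407}{168} - 130} = \sqrt{- \frac{21433}{168}} = \frac{i \sqrt{900186}}{84}$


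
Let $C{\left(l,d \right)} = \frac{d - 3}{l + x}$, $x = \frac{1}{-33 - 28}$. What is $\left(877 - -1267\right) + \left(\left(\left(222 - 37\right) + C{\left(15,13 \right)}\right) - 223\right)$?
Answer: $\frac{962747}{457} \approx 2106.7$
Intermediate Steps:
$x = - \frac{1}{61}$ ($x = \frac{1}{-61} = - \frac{1}{61} \approx -0.016393$)
$C{\left(l,d \right)} = \frac{-3 + d}{- \frac{1}{61} + l}$ ($C{\left(l,d \right)} = \frac{d - 3}{l - \frac{1}{61}} = \frac{-3 + d}{- \frac{1}{61} + l}$)
$\left(877 - -1267\right) + \left(\left(\left(222 - 37\right) + C{\left(15,13 \right)}\right) - 223\right) = \left(877 - -1267\right) - \left(38 - \frac{61 \left(-3 + 13\right)}{-1 + 61 \cdot 15}\right) = \left(877 + 1267\right) - \left(38 - 61 \frac{1}{-1 + 915} \cdot 10\right) = 2144 - \left(38 - 61 \cdot \frac{1}{914} \cdot 10\right) = 2144 - \left(38 - \frac{305}{457}\right) = 2144 + \left(\left(185 + \frac{305}{457}\right) - 223\right) = 2144 + \left(\frac{84850}{457} - 223\right) = 2144 - \frac{17061}{457} = \frac{962747}{457}$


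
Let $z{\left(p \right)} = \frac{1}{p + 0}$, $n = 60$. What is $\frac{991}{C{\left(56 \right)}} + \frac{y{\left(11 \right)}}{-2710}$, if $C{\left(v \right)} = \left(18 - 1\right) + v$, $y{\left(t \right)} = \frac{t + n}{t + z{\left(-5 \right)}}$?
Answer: $\frac{28999405}{2136564} \approx 13.573$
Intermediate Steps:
$z{\left(p \right)} = \frac{1}{p}$
$y{\left(t \right)} = \frac{60 + t}{- \frac{1}{5} + t}$ ($y{\left(t \right)} = \frac{t + 60}{t + \frac{1}{-5}} = \frac{60 + t}{t - \frac{1}{5}} = \frac{60 + t}{- \frac{1}{5} + t}$)
$C{\left(v \right)} = 17 + v$
$\frac{991}{C{\left(56 \right)}} + \frac{y{\left(11 \right)}}{-2710} = \frac{991}{17 + 56} + \frac{5 \frac{1}{-1 + 5 \cdot 11} \left(60 + 11\right)}{-2710} = \frac{991}{73} + 5 \frac{1}{-1 + 55} \cdot 71 \left(- \frac{1}{2710}\right) = 991 \cdot \frac{1}{73} + 5 \cdot \frac{1}{54} \cdot 71 \left(- \frac{1}{2710}\right) = \frac{991}{73} + 5 \cdot \frac{1}{54} \cdot 71 \left(- \frac{1}{2710}\right) = \frac{991}{73} + \frac{355}{54} \left(- \frac{1}{2710}\right) = \frac{991}{73} - \frac{71}{29268} = \frac{28999405}{2136564}$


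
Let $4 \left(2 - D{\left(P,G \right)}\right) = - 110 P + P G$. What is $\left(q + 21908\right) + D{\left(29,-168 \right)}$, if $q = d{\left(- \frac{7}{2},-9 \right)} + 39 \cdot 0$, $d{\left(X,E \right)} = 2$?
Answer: $\frac{47855}{2} \approx 23928.0$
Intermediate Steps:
$D{\left(P,G \right)} = 2 + \frac{55 P}{2} - \frac{G P}{4}$ ($D{\left(P,G \right)} = 2 - \frac{- 110 P + P G}{4} = 2 - \frac{- 110 P + G P}{4} = 2 - \left(- \frac{55 P}{2} + \frac{G P}{4}\right) = 2 + \frac{55 P}{2} - \frac{G P}{4}$)
$q = 2$ ($q = 2 + 39 \cdot 0 = 2 + 0 = 2$)
$\left(q + 21908\right) + D{\left(29,-168 \right)} = \left(2 + 21908\right) + \left(2 + \frac{55}{2} \cdot 29 - \left(-42\right) 29\right) = 21910 + \left(2 + \frac{1595}{2} + 1218\right) = 21910 + \frac{4035}{2} = \frac{47855}{2}$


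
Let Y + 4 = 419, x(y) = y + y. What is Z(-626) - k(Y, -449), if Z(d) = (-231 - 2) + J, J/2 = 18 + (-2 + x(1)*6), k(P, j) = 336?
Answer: -513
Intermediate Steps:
x(y) = 2*y
Y = 415 (Y = -4 + 419 = 415)
J = 56 (J = 2*(18 + (-2 + (2*1)*6)) = 2*(18 + (-2 + 2*6)) = 2*(18 + (-2 + 12)) = 2*(18 + 10) = 2*28 = 56)
Z(d) = -177 (Z(d) = (-231 - 2) + 56 = -233 + 56 = -177)
Z(-626) - k(Y, -449) = -177 - 1*336 = -177 - 336 = -513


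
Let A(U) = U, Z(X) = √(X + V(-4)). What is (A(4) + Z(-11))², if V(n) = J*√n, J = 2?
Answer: (4 + √(-11 + 4*I))² ≈ 9.7487 + 30.955*I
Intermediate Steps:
V(n) = 2*√n
Z(X) = √(X + 4*I) (Z(X) = √(X + 2*√(-4)) = √(X + 2*(2*I)) = √(X + 4*I))
(A(4) + Z(-11))² = (4 + √(-11 + 4*I))²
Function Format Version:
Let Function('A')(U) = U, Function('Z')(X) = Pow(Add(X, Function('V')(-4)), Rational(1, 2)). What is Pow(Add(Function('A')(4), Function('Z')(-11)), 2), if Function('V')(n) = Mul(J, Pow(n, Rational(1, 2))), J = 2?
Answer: Pow(Add(4, Pow(Add(-11, Mul(4, I)), Rational(1, 2))), 2) ≈ Add(9.7487, Mul(30.955, I))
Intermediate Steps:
Function('V')(n) = Mul(2, Pow(n, Rational(1, 2)))
Function('Z')(X) = Pow(Add(X, Mul(4, I)), Rational(1, 2)) (Function('Z')(X) = Pow(Add(X, Mul(2, Pow(-4, Rational(1, 2)))), Rational(1, 2)) = Pow(Add(X, Mul(2, Mul(2, I))), Rational(1, 2)) = Pow(Add(X, Mul(4, I)), Rational(1, 2)))
Pow(Add(Function('A')(4), Function('Z')(-11)), 2) = Pow(Add(4, Pow(Add(-11, Mul(4, I)), Rational(1, 2))), 2)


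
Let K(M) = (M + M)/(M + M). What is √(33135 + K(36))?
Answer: 4*√2071 ≈ 182.03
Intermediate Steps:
K(M) = 1 (K(M) = (2*M)/((2*M)) = (2*M)*(1/(2*M)) = 1)
√(33135 + K(36)) = √(33135 + 1) = √33136 = 4*√2071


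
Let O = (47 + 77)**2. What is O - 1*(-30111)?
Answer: 45487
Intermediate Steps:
O = 15376 (O = 124**2 = 15376)
O - 1*(-30111) = 15376 - 1*(-30111) = 15376 + 30111 = 45487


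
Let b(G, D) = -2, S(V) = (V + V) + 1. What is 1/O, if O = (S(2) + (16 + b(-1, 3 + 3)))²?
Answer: 1/361 ≈ 0.0027701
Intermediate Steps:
S(V) = 1 + 2*V (S(V) = 2*V + 1 = 1 + 2*V)
O = 361 (O = ((1 + 2*2) + (16 - 2))² = ((1 + 4) + 14)² = (5 + 14)² = 19² = 361)
1/O = 1/361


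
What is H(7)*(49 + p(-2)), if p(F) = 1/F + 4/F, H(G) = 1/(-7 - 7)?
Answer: -93/28 ≈ -3.3214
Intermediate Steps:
H(G) = -1/14 (H(G) = 1/(-14) = -1/14)
p(F) = 5/F (p(F) = 1/F + 4/F = 5/F)
H(7)*(49 + p(-2)) = -(49 + 5/(-2))/14 = -(49 + 5*(-1/2))/14 = -(49 - 5/2)/14 = -1/14*93/2 = -93/28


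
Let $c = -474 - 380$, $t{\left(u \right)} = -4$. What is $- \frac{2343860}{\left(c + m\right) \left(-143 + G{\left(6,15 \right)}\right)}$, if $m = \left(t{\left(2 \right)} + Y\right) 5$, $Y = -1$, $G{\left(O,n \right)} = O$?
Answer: $- \frac{2343860}{120423} \approx -19.464$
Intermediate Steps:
$c = -854$ ($c = -474 - 380 = -854$)
$m = -25$ ($m = \left(-4 - 1\right) 5 = \left(-5\right) 5 = -25$)
$- \frac{2343860}{\left(c + m\right) \left(-143 + G{\left(6,15 \right)}\right)} = - \frac{2343860}{\left(-854 - 25\right) \left(-143 + 6\right)} = - \frac{2343860}{\left(-879\right) \left(-137\right)} = - \frac{2343860}{120423}$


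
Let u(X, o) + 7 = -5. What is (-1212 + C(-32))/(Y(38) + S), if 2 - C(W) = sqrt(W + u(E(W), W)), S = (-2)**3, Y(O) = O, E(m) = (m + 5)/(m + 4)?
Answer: -121/3 - I*sqrt(11)/15 ≈ -40.333 - 0.22111*I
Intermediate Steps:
E(m) = (5 + m)/(4 + m)
u(X, o) = -12 (u(X, o) = -7 - 5 = -12)
S = -8
C(W) = 2 - sqrt(-12 + W) (C(W) = 2 - sqrt(W - 12) = 2 - sqrt(-12 + W))
(-1212 + C(-32))/(Y(38) + S) = (-1212 + (2 - sqrt(-12 - 32)))/(38 - 8) = (-1212 + (2 - sqrt(-44)))/30 = (-1212 + (2 - 2*I*sqrt(11)))*(1/30) = (-1210 - 2*I*sqrt(11))*(1/30) = -121/3 - I*sqrt(11)/15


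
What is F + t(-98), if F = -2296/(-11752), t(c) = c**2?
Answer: 14108563/1469 ≈ 9604.2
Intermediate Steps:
F = 287/1469 (F = -2296*(-1/11752) = 287/1469 ≈ 0.19537)
F + t(-98) = 287/1469 + (-98)**2 = 287/1469 + 9604 = 14108563/1469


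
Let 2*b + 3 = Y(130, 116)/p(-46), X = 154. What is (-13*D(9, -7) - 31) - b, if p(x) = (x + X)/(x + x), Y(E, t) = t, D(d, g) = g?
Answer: 5989/54 ≈ 110.91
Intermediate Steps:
p(x) = (154 + x)/(2*x) (p(x) = (x + 154)/(x + x) = (154 + x)/((2*x)) = (154 + x)*(1/(2*x)) = (154 + x)/(2*x))
b = -2749/54 (b = -3/2 + (116/(((½)*(154 - 46)/(-46))))/2 = -3/2 + (116/(((½)*(-1/46)*108)))/2 = -3/2 + (116/(-27/23))/2 = -3/2 + (116*(-23/27))/2 = -3/2 + (½)*(-2668/27) = -3/2 - 1334/27 = -2749/54 ≈ -50.907)
(-13*D(9, -7) - 31) - b = (-13*(-7) - 31) - 1*(-2749/54) = (91 - 31) + 2749/54 = 60 + 2749/54 = 5989/54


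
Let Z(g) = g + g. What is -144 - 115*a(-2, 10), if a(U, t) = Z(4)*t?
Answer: -9344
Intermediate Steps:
Z(g) = 2*g
a(U, t) = 8*t (a(U, t) = (2*4)*t = 8*t)
-144 - 115*a(-2, 10) = -144 - 920*10 = -144 - 115*80 = -144 - 9200 = -9344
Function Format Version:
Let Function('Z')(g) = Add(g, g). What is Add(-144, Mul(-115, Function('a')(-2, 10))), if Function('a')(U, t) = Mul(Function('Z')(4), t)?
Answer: -9344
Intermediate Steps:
Function('Z')(g) = Mul(2, g)
Function('a')(U, t) = Mul(8, t) (Function('a')(U, t) = Mul(Mul(2, 4), t) = Mul(8, t))
Add(-144, Mul(-115, Function('a')(-2, 10))) = Add(-144, Mul(-115, Mul(8, 10))) = Add(-144, Mul(-115, 80)) = Add(-144, -9200) = -9344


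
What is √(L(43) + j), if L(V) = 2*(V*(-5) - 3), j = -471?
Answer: I*√907 ≈ 30.116*I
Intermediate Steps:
L(V) = -6 - 10*V (L(V) = 2*(-5*V - 3) = 2*(-3 - 5*V) = -6 - 10*V)
√(L(43) + j) = √((-6 - 10*43) - 471) = √((-6 - 430) - 471) = √(-436 - 471) = √(-907) = I*√907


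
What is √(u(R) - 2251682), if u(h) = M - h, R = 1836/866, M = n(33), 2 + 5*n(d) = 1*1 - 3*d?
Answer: 2*I*√105542438443/433 ≈ 1500.6*I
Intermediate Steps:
n(d) = -⅕ - 3*d/5 (n(d) = -⅖ + (1*1 - 3*d)/5 = -⅖ + (1 - 3*d)/5 = -⅖ + (⅕ - 3*d/5) = -⅕ - 3*d/5)
M = -20 (M = -⅕ - ⅗*33 = -⅕ - 99/5 = -20)
R = 918/433 (R = 1836*(1/866) = 918/433 ≈ 2.1201)
u(h) = -20 - h
√(u(R) - 2251682) = √((-20 - 1*918/433) - 2251682) = √((-20 - 918/433) - 2251682) = √(-9578/433 - 2251682) = √(-974987884/433) = 2*I*√105542438443/433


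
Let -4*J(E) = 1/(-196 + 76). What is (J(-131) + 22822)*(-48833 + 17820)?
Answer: -339733800293/480 ≈ -7.0778e+8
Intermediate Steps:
J(E) = 1/480 (J(E) = -1/(4*(-196 + 76)) = -¼/(-120) = -¼*(-1/120) = 1/480)
(J(-131) + 22822)*(-48833 + 17820) = (1/480 + 22822)*(-48833 + 17820) = (10954561/480)*(-31013) = -339733800293/480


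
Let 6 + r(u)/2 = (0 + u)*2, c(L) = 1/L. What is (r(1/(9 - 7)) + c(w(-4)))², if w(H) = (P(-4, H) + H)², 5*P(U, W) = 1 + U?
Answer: 27720225/279841 ≈ 99.057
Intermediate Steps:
P(U, W) = ⅕ + U/5 (P(U, W) = (1 + U)/5 = ⅕ + U/5)
w(H) = (-⅗ + H)² (w(H) = ((⅕ + (⅕)*(-4)) + H)² = ((⅕ - ⅘) + H)² = (-⅗ + H)²)
r(u) = -12 + 4*u (r(u) = -12 + 2*((0 + u)*2) = -12 + 2*(u*2) = -12 + 2*(2*u) = -12 + 4*u)
(r(1/(9 - 7)) + c(w(-4)))² = ((-12 + 4/(9 - 7)) + 1/((-3 + 5*(-4))²/25))² = ((-12 + 4/2) + 1/((-3 - 20)²/25))² = ((-12 + 4*(½)) + 1/((1/25)*(-23)²))² = ((-12 + 2) + 1/((1/25)*529))² = (-10 + 1/(529/25))² = (-10 + 25/529)² = (-5265/529)² = 27720225/279841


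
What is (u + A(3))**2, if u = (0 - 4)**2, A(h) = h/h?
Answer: 289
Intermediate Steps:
A(h) = 1
u = 16 (u = (-4)**2 = 16)
(u + A(3))**2 = (16 + 1)**2 = 17**2 = 289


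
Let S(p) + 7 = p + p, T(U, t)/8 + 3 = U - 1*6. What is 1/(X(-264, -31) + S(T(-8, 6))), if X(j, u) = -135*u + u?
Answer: 1/3875 ≈ 0.00025806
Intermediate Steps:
T(U, t) = -72 + 8*U (T(U, t) = -24 + 8*(U - 1*6) = -24 + 8*(U - 6) = -24 + 8*(-6 + U) = -24 + (-48 + 8*U) = -72 + 8*U)
S(p) = -7 + 2*p (S(p) = -7 + (p + p) = -7 + 2*p)
X(j, u) = -134*u
1/(X(-264, -31) + S(T(-8, 6))) = 1/(-134*(-31) + (-7 + 2*(-72 + 8*(-8)))) = 1/(4154 + (-7 + 2*(-72 - 64))) = 1/(4154 + (-7 + 2*(-136))) = 1/(4154 + (-7 - 272)) = 1/(4154 - 279) = 1/3875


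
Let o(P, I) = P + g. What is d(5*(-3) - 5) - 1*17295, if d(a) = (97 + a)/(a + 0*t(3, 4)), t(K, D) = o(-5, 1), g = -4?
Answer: -345977/20 ≈ -17299.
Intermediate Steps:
o(P, I) = -4 + P (o(P, I) = P - 4 = -4 + P)
t(K, D) = -9 (t(K, D) = -4 - 5 = -9)
d(a) = (97 + a)/a (d(a) = (97 + a)/(a + 0*(-9)) = (97 + a)/(a + 0) = (97 + a)/a)
d(5*(-3) - 5) - 1*17295 = (97 + (5*(-3) - 5))/(5*(-3) - 5) - 1*17295 = (97 + (-15 - 5))/(-15 - 5) - 17295 = (97 - 20)/(-20) - 17295 = -1/20*77 - 17295 = -77/20 - 17295 = -345977/20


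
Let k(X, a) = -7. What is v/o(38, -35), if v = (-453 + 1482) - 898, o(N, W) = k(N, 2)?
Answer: -131/7 ≈ -18.714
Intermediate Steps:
o(N, W) = -7
v = 131 (v = 1029 - 898 = 131)
v/o(38, -35) = 131/(-7) = 131*(-⅐) = -131/7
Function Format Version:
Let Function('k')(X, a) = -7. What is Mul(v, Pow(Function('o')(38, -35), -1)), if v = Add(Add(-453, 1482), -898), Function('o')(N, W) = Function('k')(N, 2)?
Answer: Rational(-131, 7) ≈ -18.714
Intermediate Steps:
Function('o')(N, W) = -7
v = 131 (v = Add(1029, -898) = 131)
Mul(v, Pow(Function('o')(38, -35), -1)) = Mul(131, Pow(-7, -1)) = Mul(131, Rational(-1, 7)) = Rational(-131, 7)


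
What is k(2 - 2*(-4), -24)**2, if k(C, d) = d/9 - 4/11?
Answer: 10000/1089 ≈ 9.1827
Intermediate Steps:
k(C, d) = -4/11 + d/9 (k(C, d) = d*(1/9) - 4*1/11 = d/9 - 4/11 = -4/11 + d/9)
k(2 - 2*(-4), -24)**2 = (-4/11 + (1/9)*(-24))**2 = (-4/11 - 8/3)**2 = (-100/33)**2 = 10000/1089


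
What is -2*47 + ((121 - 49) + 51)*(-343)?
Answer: -42283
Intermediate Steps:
-2*47 + ((121 - 49) + 51)*(-343) = -94 + (72 + 51)*(-343) = -94 + 123*(-343) = -94 - 42189 = -42283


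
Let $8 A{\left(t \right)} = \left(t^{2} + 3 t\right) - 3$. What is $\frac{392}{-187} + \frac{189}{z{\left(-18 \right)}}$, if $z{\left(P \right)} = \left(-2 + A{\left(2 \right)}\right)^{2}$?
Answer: $\frac{82600}{561} \approx 147.24$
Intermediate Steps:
$A{\left(t \right)} = - \frac{3}{8} + \frac{t^{2}}{8} + \frac{3 t}{8}$ ($A{\left(t \right)} = \frac{\left(t^{2} + 3 t\right) - 3}{8} = \frac{-3 + t^{2} + 3 t}{8} = - \frac{3}{8} + \frac{t^{2}}{8} + \frac{3 t}{8}$)
$z{\left(P \right)} = \frac{81}{64}$ ($z{\left(P \right)} = \left(-2 + \left(- \frac{3}{8} + \frac{2^{2}}{8} + \frac{3}{8} \cdot 2\right)\right)^{2} = \left(-2 + \left(- \frac{3}{8} + \frac{1}{8} \cdot 4 + \frac{3}{4}\right)\right)^{2} = \left(-2 + \left(- \frac{3}{8} + \frac{1}{2} + \frac{3}{4}\right)\right)^{2} = \left(-2 + \frac{7}{8}\right)^{2} = \left(- \frac{9}{8}\right)^{2} = \frac{81}{64}$)
$\frac{392}{-187} + \frac{189}{z{\left(-18 \right)}} = \frac{392}{-187} + \frac{189}{\frac{81}{64}} = 392 \left(- \frac{1}{187}\right) + 189 \cdot \frac{64}{81} = - \frac{392}{187} + \frac{448}{3} = \frac{82600}{561}$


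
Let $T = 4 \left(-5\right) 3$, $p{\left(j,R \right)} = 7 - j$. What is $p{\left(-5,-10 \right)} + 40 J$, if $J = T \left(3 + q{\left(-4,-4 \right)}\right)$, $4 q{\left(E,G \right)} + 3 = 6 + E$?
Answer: $-6588$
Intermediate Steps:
$q{\left(E,G \right)} = \frac{3}{4} + \frac{E}{4}$ ($q{\left(E,G \right)} = - \frac{3}{4} + \frac{6 + E}{4} = - \frac{3}{4} + \left(\frac{3}{2} + \frac{E}{4}\right) = \frac{3}{4} + \frac{E}{4}$)
$T = -60$ ($T = \left(-20\right) 3 = -60$)
$J = -165$ ($J = - 60 \left(3 + \left(\frac{3}{4} + \frac{1}{4} \left(-4\right)\right)\right) = - 60 \left(3 + \left(\frac{3}{4} - 1\right)\right) = - 60 \left(3 - \frac{1}{4}\right) = \left(-60\right) \frac{11}{4} = -165$)
$p{\left(-5,-10 \right)} + 40 J = \left(7 - -5\right) + 40 \left(-165\right) = \left(7 + 5\right) - 6600 = 12 - 6600 = -6588$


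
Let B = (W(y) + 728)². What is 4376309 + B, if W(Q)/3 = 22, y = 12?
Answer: 5006745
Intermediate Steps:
W(Q) = 66 (W(Q) = 3*22 = 66)
B = 630436 (B = (66 + 728)² = 794² = 630436)
4376309 + B = 4376309 + 630436 = 5006745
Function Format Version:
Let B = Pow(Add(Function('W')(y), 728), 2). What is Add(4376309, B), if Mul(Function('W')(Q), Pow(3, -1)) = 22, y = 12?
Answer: 5006745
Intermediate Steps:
Function('W')(Q) = 66 (Function('W')(Q) = Mul(3, 22) = 66)
B = 630436 (B = Pow(Add(66, 728), 2) = Pow(794, 2) = 630436)
Add(4376309, B) = Add(4376309, 630436) = 5006745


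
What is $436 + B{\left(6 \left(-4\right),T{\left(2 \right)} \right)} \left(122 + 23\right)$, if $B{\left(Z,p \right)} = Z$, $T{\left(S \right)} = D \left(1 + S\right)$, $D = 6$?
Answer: $-3044$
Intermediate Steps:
$T{\left(S \right)} = 6 + 6 S$ ($T{\left(S \right)} = 6 \left(1 + S\right) = 6 + 6 S$)
$436 + B{\left(6 \left(-4\right),T{\left(2 \right)} \right)} \left(122 + 23\right) = 436 + 6 \left(-4\right) \left(122 + 23\right) = 436 - 3480 = -3044$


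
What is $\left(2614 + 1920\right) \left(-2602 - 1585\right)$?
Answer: $-18983858$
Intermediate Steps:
$\left(2614 + 1920\right) \left(-2602 - 1585\right) = 4534 \left(-2602 + \left(-1951 + 366\right)\right) = 4534 \left(-2602 - 1585\right) = 4534 \left(-4187\right) = -18983858$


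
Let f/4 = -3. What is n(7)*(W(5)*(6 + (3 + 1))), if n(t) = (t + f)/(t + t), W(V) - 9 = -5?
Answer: -100/7 ≈ -14.286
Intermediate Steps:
f = -12 (f = 4*(-3) = -12)
W(V) = 4 (W(V) = 9 - 5 = 4)
n(t) = (-12 + t)/(2*t) (n(t) = (t - 12)/(t + t) = (-12 + t)/((2*t)) = (-12 + t)*(1/(2*t)) = (-12 + t)/(2*t))
n(7)*(W(5)*(6 + (3 + 1))) = ((½)*(-12 + 7)/7)*(4*(6 + (3 + 1))) = ((½)*(⅐)*(-5))*(4*(6 + 4)) = -10*10/7 = -5/14*40 = -100/7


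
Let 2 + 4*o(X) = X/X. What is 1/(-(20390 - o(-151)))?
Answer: -4/81561 ≈ -4.9043e-5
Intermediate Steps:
o(X) = -¼ (o(X) = -½ + (X/X)/4 = -½ + (¼)*1 = -½ + ¼ = -¼)
1/(-(20390 - o(-151))) = 1/(-(20390 - 1*(-¼))) = 1/(-(20390 + ¼)) = 1/(-1*81561/4) = 1/(-81561/4) = -4/81561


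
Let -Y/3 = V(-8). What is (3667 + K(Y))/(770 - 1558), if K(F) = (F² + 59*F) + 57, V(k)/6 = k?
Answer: -8239/197 ≈ -41.822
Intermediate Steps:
V(k) = 6*k
Y = 144 (Y = -18*(-8) = -3*(-48) = 144)
K(F) = 57 + F² + 59*F
(3667 + K(Y))/(770 - 1558) = (3667 + (57 + 144² + 59*144))/(770 - 1558) = (3667 + (57 + 20736 + 8496))/(-788) = (3667 + 29289)*(-1/788) = 32956*(-1/788) = -8239/197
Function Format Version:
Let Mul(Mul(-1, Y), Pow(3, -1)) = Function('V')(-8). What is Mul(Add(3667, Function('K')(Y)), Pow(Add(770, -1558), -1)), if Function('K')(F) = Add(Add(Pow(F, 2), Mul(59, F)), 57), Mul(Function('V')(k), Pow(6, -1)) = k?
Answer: Rational(-8239, 197) ≈ -41.822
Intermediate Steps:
Function('V')(k) = Mul(6, k)
Y = 144 (Y = Mul(-3, Mul(6, -8)) = Mul(-3, -48) = 144)
Function('K')(F) = Add(57, Pow(F, 2), Mul(59, F))
Mul(Add(3667, Function('K')(Y)), Pow(Add(770, -1558), -1)) = Mul(Add(3667, Add(57, Pow(144, 2), Mul(59, 144))), Pow(Add(770, -1558), -1)) = Mul(Add(3667, Add(57, 20736, 8496)), Pow(-788, -1)) = Mul(Add(3667, 29289), Rational(-1, 788)) = Mul(32956, Rational(-1, 788)) = Rational(-8239, 197)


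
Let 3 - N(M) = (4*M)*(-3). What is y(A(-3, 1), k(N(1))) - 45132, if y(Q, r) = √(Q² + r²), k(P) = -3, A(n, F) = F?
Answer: -45132 + √10 ≈ -45129.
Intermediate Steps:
N(M) = 3 + 12*M (N(M) = 3 - 4*M*(-3) = 3 - (-12)*M = 3 + 12*M)
y(A(-3, 1), k(N(1))) - 45132 = √(1² + (-3)²) - 45132 = √(1 + 9) - 45132 = √10 - 45132 = -45132 + √10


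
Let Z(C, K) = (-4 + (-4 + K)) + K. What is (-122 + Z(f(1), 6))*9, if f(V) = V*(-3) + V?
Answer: -1062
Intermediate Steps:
f(V) = -2*V (f(V) = -3*V + V = -2*V)
Z(C, K) = -8 + 2*K (Z(C, K) = (-8 + K) + K = -8 + 2*K)
(-122 + Z(f(1), 6))*9 = (-122 + (-8 + 2*6))*9 = (-122 + (-8 + 12))*9 = (-122 + 4)*9 = -118*9 = -1062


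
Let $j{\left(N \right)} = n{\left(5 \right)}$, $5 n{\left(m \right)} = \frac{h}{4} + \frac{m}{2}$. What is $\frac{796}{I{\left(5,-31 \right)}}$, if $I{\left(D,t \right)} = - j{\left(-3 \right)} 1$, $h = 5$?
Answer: $- \frac{3184}{3} \approx -1061.3$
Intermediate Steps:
$n{\left(m \right)} = \frac{1}{4} + \frac{m}{10}$ ($n{\left(m \right)} = \frac{\frac{5}{4} + \frac{m}{2}}{5} = \frac{1}{4} + \frac{m}{10}$)
$j{\left(N \right)} = \frac{3}{4}$ ($j{\left(N \right)} = \frac{1}{4} + \frac{1}{10} \cdot 5 = \frac{1}{4} + \frac{1}{2} = \frac{3}{4}$)
$I{\left(D,t \right)} = - \frac{3}{4}$ ($I{\left(D,t \right)} = - \frac{3 \cdot 1}{4} = \left(-1\right) \frac{3}{4} = - \frac{3}{4}$)
$\frac{796}{I{\left(5,-31 \right)}} = \frac{796}{- \frac{3}{4}} = 796 \left(- \frac{4}{3}\right) = - \frac{3184}{3}$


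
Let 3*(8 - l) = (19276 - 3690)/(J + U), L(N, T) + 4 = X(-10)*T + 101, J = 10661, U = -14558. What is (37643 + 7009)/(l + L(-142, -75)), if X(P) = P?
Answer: 522026532/10011391 ≈ 52.143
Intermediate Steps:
L(N, T) = 97 - 10*T (L(N, T) = -4 + (-10*T + 101) = -4 + (101 - 10*T) = 97 - 10*T)
l = 109114/11691 (l = 8 - (19276 - 3690)/(3*(10661 - 14558)) = 8 - 15586/(3*(-3897)) = 8 - 15586*(-1)/(3*3897) = 8 - ⅓*(-15586/3897) = 8 + 15586/11691 = 109114/11691 ≈ 9.3332)
(37643 + 7009)/(l + L(-142, -75)) = (37643 + 7009)/(109114/11691 + (97 - 10*(-75))) = 44652/(109114/11691 + (97 + 750)) = 44652/(109114/11691 + 847) = 44652/(10011391/11691) = 44652*(11691/10011391) = 522026532/10011391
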